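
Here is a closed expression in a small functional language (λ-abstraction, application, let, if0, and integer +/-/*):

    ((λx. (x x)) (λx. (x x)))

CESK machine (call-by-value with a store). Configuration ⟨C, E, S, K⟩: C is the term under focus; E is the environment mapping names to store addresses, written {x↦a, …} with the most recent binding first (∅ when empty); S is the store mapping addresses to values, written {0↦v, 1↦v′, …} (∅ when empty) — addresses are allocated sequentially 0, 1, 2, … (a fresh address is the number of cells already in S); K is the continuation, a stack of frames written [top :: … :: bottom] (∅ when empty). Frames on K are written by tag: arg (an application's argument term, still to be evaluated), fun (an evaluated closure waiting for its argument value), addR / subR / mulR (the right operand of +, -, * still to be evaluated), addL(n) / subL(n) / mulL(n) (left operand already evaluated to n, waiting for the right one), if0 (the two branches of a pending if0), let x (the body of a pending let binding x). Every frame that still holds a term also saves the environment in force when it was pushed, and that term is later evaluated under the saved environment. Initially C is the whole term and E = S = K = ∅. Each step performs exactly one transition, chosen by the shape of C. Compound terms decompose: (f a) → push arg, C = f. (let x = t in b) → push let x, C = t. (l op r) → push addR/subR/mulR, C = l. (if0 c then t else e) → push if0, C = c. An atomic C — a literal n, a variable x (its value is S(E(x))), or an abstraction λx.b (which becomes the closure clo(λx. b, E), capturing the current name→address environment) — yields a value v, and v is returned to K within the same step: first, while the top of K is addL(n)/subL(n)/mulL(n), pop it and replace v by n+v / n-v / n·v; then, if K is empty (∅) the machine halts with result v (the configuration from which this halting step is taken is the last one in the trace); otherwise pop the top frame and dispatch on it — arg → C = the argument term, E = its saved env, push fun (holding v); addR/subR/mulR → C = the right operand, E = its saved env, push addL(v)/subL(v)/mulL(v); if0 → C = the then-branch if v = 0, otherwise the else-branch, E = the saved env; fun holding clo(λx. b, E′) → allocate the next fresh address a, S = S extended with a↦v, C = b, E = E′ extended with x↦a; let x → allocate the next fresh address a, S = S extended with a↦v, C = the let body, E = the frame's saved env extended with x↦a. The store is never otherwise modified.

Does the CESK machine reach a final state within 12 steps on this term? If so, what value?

Answer: DIVERGES (no final state within 12 steps)

Machine steps:
t=0: <C=((λx. (x x)) (λx. (x x))), E=∅, S=∅, K=∅>
t=1: <C=(λx. (x x)), E=∅, S=∅, K=[arg]>
t=2: <C=(λx. (x x)), E=∅, S=∅, K=[fun]>
t=3: <C=(x x), E={x↦0}, S={0↦clo(λx. (x x), ∅)}, K=∅>
t=4: <C=x, E={x↦0}, S={0↦clo(λx. (x x), ∅)}, K=[arg]>
t=5: <C=x, E={x↦0}, S={0↦clo(λx. (x x), ∅)}, K=[fun]>
t=6: <C=(x x), E={x↦1}, S={0↦clo(λx. (x x), ∅), 1↦clo(λx. (x x), ∅)}, K=∅>
t=7: <C=x, E={x↦1}, S={0↦clo(λx. (x x), ∅), 1↦clo(λx. (x x), ∅)}, K=[arg]>
t=8: <C=x, E={x↦1}, S={0↦clo(λx. (x x), ∅), 1↦clo(λx. (x x), ∅)}, K=[fun]>
t=9: <C=(x x), E={x↦2}, S={0↦clo(λx. (x x), ∅), 1↦clo(λx. (x x), ∅), 2↦clo(λx. (x x), ∅)}, K=∅>
t=10: <C=x, E={x↦2}, S={0↦clo(λx. (x x), ∅), 1↦clo(λx. (x x), ∅), 2↦clo(λx. (x x), ∅)}, K=[arg]>
t=11: <C=x, E={x↦2}, S={0↦clo(λx. (x x), ∅), 1↦clo(λx. (x x), ∅), 2↦clo(λx. (x x), ∅)}, K=[fun]>
t=12: <C=(x x), E={x↦3}, S={0↦clo(λx. (x x), ∅), 1↦clo(λx. (x x), ∅), 2↦clo(λx. (x x), ∅), 3↦clo(λx. (x x), ∅)}, K=∅>
→ 12 transitions taken and the configuration is still not final: no result within 12 steps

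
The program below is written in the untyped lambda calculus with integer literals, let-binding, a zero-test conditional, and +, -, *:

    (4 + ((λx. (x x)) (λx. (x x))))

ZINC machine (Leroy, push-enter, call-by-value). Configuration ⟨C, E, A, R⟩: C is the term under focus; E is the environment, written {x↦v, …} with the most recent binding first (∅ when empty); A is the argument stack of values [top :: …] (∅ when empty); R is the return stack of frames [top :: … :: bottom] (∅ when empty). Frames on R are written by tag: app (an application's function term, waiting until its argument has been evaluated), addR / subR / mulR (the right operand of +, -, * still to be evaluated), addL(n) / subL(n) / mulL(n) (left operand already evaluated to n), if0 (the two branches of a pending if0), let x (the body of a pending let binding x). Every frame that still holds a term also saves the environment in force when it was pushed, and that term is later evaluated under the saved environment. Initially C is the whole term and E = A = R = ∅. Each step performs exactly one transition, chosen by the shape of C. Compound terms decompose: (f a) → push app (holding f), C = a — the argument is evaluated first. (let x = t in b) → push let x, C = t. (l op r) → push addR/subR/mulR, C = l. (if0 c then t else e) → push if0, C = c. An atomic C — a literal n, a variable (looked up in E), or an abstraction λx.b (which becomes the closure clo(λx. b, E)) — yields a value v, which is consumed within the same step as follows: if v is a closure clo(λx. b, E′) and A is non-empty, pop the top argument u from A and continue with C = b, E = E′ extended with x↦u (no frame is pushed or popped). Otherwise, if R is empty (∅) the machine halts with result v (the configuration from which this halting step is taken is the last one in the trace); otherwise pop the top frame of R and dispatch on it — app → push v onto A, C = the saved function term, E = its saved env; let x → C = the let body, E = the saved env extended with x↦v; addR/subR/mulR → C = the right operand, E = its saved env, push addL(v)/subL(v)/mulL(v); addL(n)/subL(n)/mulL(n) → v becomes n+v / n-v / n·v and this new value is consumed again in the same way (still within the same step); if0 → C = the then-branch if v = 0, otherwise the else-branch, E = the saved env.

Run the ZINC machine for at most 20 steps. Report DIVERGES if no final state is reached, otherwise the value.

step 0: <C=(4 + ((λx. (x x)) (λx. (x x)))), E=∅, A=∅, R=∅>
step 1: <C=4, E=∅, A=∅, R=[addR]>
step 2: <C=((λx. (x x)) (λx. (x x))), E=∅, A=∅, R=[addL(4)]>
step 3: <C=(λx. (x x)), E=∅, A=∅, R=[app :: addL(4)]>
step 4: <C=(λx. (x x)), E=∅, A=[clo(λx. (x x), ∅)], R=[addL(4)]>
step 5: <C=(x x), E={x↦clo(λx. (x x), ∅)}, A=∅, R=[addL(4)]>
step 6: <C=x, E={x↦clo(λx. (x x), ∅)}, A=∅, R=[app :: addL(4)]>
step 7: <C=x, E={x↦clo(λx. (x x), ∅)}, A=[clo(λx. (x x), ∅)], R=[addL(4)]>
… configuration repeats with period 3 (steps 5–7 recur indefinitely) …

Answer: DIVERGES (no final state within 20 steps)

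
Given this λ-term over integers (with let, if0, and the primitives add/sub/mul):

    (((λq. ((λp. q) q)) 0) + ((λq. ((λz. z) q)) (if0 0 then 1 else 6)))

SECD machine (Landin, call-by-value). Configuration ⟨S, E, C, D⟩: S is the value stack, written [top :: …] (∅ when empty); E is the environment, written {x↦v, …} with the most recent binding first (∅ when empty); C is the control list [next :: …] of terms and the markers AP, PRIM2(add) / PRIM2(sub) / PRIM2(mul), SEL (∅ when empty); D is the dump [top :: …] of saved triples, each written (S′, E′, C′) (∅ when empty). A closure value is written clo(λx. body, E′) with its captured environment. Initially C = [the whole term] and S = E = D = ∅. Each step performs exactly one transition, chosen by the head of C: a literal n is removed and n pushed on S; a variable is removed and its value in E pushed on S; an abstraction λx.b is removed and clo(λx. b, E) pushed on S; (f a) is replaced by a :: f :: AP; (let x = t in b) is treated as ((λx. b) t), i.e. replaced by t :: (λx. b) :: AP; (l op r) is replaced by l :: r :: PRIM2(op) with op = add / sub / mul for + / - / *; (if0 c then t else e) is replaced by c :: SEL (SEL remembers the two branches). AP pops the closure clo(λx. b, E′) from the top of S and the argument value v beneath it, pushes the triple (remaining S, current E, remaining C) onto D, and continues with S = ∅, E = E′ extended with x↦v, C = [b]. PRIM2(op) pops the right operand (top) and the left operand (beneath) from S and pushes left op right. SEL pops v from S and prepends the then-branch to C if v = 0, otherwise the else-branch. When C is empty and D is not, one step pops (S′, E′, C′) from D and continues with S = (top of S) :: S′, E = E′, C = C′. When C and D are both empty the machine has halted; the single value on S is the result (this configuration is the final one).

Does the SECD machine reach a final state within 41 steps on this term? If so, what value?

Answer: 1

Machine steps:
step 0: [S=∅ | E=∅ | C=[(((λq. ((λp. q) q)) 0) + ((λq. ((λz. z) q)) (if0 0 then 1 else 6)))] | D=∅]
step 1: [S=∅ | E=∅ | C=[((λq. ((λp. q) q)) 0) :: ((λq. ((λz. z) q)) (if0 0 then 1 else 6)) :: PRIM2(add)] | D=∅]
step 2: [S=∅ | E=∅ | C=[0 :: (λq. ((λp. q) q)) :: AP :: ((λq. ((λz. z) q)) (if0 0 then 1 else 6)) :: PRIM2(add)] | D=∅]
step 3: [S=[0] | E=∅ | C=[(λq. ((λp. q) q)) :: AP :: ((λq. ((λz. z) q)) (if0 0 then 1 else 6)) :: PRIM2(add)] | D=∅]
step 4: [S=[clo(λq. ((λp. q) q), ∅) :: 0] | E=∅ | C=[AP :: ((λq. ((λz. z) q)) (if0 0 then 1 else 6)) :: PRIM2(add)] | D=∅]
step 5: [S=∅ | E={q↦0} | C=[((λp. q) q)] | D=[(∅, ∅, [((λq. ((λz. z) q)) (if0 0 then 1 else 6)) :: PRIM2(add)])]]
step 6: [S=∅ | E={q↦0} | C=[q :: (λp. q) :: AP] | D=[(∅, ∅, [((λq. ((λz. z) q)) (if0 0 then 1 else 6)) :: PRIM2(add)])]]
step 7: [S=[0] | E={q↦0} | C=[(λp. q) :: AP] | D=[(∅, ∅, [((λq. ((λz. z) q)) (if0 0 then 1 else 6)) :: PRIM2(add)])]]
step 8: [S=[clo(λp. q, {q↦0}) :: 0] | E={q↦0} | C=[AP] | D=[(∅, ∅, [((λq. ((λz. z) q)) (if0 0 then 1 else 6)) :: PRIM2(add)])]]
step 9: [S=∅ | E={p↦0, q↦0} | C=[q] | D=[(∅, {q↦0}, ∅) :: (∅, ∅, [((λq. ((λz. z) q)) (if0 0 then 1 else 6)) :: PRIM2(add)])]]
step 10: [S=[0] | E={p↦0, q↦0} | C=∅ | D=[(∅, {q↦0}, ∅) :: (∅, ∅, [((λq. ((λz. z) q)) (if0 0 then 1 else 6)) :: PRIM2(add)])]]
step 11: [S=[0] | E={q↦0} | C=∅ | D=[(∅, ∅, [((λq. ((λz. z) q)) (if0 0 then 1 else 6)) :: PRIM2(add)])]]
step 12: [S=[0] | E=∅ | C=[((λq. ((λz. z) q)) (if0 0 then 1 else 6)) :: PRIM2(add)] | D=∅]
step 13: [S=[0] | E=∅ | C=[(if0 0 then 1 else 6) :: (λq. ((λz. z) q)) :: AP :: PRIM2(add)] | D=∅]
step 14: [S=[0] | E=∅ | C=[0 :: SEL :: (λq. ((λz. z) q)) :: AP :: PRIM2(add)] | D=∅]
step 15: [S=[0 :: 0] | E=∅ | C=[SEL :: (λq. ((λz. z) q)) :: AP :: PRIM2(add)] | D=∅]
step 16: [S=[0] | E=∅ | C=[1 :: (λq. ((λz. z) q)) :: AP :: PRIM2(add)] | D=∅]
step 17: [S=[1 :: 0] | E=∅ | C=[(λq. ((λz. z) q)) :: AP :: PRIM2(add)] | D=∅]
step 18: [S=[clo(λq. ((λz. z) q), ∅) :: 1 :: 0] | E=∅ | C=[AP :: PRIM2(add)] | D=∅]
step 19: [S=∅ | E={q↦1} | C=[((λz. z) q)] | D=[([0], ∅, [PRIM2(add)])]]
step 20: [S=∅ | E={q↦1} | C=[q :: (λz. z) :: AP] | D=[([0], ∅, [PRIM2(add)])]]
step 21: [S=[1] | E={q↦1} | C=[(λz. z) :: AP] | D=[([0], ∅, [PRIM2(add)])]]
step 22: [S=[clo(λz. z, {q↦1}) :: 1] | E={q↦1} | C=[AP] | D=[([0], ∅, [PRIM2(add)])]]
step 23: [S=∅ | E={z↦1, q↦1} | C=[z] | D=[(∅, {q↦1}, ∅) :: ([0], ∅, [PRIM2(add)])]]
step 24: [S=[1] | E={z↦1, q↦1} | C=∅ | D=[(∅, {q↦1}, ∅) :: ([0], ∅, [PRIM2(add)])]]
step 25: [S=[1] | E={q↦1} | C=∅ | D=[([0], ∅, [PRIM2(add)])]]
step 26: [S=[1 :: 0] | E=∅ | C=[PRIM2(add)] | D=∅]
step 27: [S=[1] | E=∅ | C=∅ | D=∅]
→ final value 1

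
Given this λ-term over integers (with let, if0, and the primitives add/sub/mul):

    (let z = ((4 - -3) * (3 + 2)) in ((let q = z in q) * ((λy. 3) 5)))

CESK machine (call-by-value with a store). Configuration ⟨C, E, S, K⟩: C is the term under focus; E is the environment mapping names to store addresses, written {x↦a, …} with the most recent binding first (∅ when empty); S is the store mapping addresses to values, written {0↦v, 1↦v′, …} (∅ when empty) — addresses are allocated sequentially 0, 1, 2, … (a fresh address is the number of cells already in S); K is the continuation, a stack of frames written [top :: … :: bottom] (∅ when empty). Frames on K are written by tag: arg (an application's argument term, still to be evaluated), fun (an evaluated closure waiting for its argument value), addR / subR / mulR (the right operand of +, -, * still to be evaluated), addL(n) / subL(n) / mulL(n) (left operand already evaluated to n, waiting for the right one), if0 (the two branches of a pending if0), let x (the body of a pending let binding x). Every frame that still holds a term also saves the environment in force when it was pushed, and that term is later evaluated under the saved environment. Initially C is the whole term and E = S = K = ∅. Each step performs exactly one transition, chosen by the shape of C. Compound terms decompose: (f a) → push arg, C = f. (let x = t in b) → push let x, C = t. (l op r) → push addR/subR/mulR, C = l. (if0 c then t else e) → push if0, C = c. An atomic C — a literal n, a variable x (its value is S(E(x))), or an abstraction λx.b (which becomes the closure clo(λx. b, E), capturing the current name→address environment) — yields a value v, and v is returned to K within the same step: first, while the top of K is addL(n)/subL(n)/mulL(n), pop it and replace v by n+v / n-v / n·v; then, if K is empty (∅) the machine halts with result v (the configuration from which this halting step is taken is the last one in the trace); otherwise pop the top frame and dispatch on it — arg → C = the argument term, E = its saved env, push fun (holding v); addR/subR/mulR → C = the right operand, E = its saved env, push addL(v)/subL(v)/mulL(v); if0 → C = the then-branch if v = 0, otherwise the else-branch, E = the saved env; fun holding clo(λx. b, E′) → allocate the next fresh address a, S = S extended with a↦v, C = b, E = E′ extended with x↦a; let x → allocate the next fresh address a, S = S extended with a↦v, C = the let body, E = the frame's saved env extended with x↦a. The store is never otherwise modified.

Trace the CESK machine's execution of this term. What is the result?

Answer: 105

Derivation:
0. <C=(let z = ((4 - -3) * (3 + 2)) in ((let q = z in q) * ((λy. 3) 5))), E=∅, S=∅, K=∅>
1. <C=((4 - -3) * (3 + 2)), E=∅, S=∅, K=[let z]>
2. <C=(4 - -3), E=∅, S=∅, K=[mulR :: let z]>
3. <C=4, E=∅, S=∅, K=[subR :: mulR :: let z]>
4. <C=-3, E=∅, S=∅, K=[subL(4) :: mulR :: let z]>
5. <C=(3 + 2), E=∅, S=∅, K=[mulL(7) :: let z]>
6. <C=3, E=∅, S=∅, K=[addR :: mulL(7) :: let z]>
7. <C=2, E=∅, S=∅, K=[addL(3) :: mulL(7) :: let z]>
8. <C=((let q = z in q) * ((λy. 3) 5)), E={z↦0}, S={0↦35}, K=∅>
9. <C=(let q = z in q), E={z↦0}, S={0↦35}, K=[mulR]>
10. <C=z, E={z↦0}, S={0↦35}, K=[let q :: mulR]>
11. <C=q, E={q↦1, z↦0}, S={0↦35, 1↦35}, K=[mulR]>
12. <C=((λy. 3) 5), E={z↦0}, S={0↦35, 1↦35}, K=[mulL(35)]>
13. <C=(λy. 3), E={z↦0}, S={0↦35, 1↦35}, K=[arg :: mulL(35)]>
14. <C=5, E={z↦0}, S={0↦35, 1↦35}, K=[fun :: mulL(35)]>
15. <C=3, E={y↦2, z↦0}, S={0↦35, 1↦35, 2↦5}, K=[mulL(35)]>
→ final value 105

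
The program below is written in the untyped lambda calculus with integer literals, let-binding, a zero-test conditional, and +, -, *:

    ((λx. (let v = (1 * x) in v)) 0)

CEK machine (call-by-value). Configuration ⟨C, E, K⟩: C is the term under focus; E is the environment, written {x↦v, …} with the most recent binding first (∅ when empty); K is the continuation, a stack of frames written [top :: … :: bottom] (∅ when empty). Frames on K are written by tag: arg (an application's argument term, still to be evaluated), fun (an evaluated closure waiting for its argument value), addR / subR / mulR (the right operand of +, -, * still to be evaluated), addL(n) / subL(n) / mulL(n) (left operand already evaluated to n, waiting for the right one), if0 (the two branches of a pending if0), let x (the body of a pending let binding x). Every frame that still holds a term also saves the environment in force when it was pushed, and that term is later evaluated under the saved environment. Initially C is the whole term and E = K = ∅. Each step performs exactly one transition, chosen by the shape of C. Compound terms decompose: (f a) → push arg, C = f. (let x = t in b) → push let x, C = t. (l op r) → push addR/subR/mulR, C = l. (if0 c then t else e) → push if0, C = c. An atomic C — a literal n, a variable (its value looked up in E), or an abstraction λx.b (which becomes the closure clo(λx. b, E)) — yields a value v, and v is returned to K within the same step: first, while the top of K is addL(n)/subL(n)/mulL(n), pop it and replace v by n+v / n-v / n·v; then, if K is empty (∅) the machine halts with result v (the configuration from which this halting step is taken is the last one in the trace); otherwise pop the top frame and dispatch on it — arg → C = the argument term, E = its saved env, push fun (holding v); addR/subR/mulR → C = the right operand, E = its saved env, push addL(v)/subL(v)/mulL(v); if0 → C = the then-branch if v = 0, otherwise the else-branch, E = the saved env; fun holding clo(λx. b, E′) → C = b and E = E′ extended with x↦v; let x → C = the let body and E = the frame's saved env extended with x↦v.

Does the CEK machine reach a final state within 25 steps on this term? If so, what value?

Answer: 0

Machine steps:
0. [C=((λx. (let v = (1 * x) in v)) 0) | E=∅ | K=∅]
1. [C=(λx. (let v = (1 * x) in v)) | E=∅ | K=[arg]]
2. [C=0 | E=∅ | K=[fun]]
3. [C=(let v = (1 * x) in v) | E={x↦0} | K=∅]
4. [C=(1 * x) | E={x↦0} | K=[let v]]
5. [C=1 | E={x↦0} | K=[mulR :: let v]]
6. [C=x | E={x↦0} | K=[mulL(1) :: let v]]
7. [C=v | E={v↦0, x↦0} | K=∅]
→ final value 0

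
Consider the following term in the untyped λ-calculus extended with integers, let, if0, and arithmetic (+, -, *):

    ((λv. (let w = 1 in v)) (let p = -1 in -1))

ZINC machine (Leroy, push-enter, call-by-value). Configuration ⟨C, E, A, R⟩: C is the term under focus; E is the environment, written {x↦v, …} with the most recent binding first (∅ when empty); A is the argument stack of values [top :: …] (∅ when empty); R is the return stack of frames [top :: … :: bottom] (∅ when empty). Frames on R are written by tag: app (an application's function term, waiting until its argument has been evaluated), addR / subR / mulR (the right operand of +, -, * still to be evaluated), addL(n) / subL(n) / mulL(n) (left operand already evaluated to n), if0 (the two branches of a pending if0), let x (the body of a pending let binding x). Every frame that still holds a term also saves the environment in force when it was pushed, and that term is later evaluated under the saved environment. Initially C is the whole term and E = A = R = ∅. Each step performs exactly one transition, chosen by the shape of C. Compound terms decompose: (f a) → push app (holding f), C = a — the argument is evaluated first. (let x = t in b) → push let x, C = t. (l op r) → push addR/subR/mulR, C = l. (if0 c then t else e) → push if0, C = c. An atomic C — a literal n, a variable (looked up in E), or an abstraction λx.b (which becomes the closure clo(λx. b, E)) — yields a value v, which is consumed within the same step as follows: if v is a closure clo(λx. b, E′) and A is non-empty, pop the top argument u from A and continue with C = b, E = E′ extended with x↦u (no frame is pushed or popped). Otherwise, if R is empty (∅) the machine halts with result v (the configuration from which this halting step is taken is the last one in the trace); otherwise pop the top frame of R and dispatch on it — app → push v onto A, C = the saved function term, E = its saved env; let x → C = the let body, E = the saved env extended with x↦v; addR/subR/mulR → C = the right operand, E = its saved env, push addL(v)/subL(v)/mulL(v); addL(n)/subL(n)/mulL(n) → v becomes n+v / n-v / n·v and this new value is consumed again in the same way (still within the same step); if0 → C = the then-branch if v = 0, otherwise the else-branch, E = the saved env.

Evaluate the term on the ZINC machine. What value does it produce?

[0] [C=((λv. (let w = 1 in v)) (let p = -1 in -1)) | E=∅ | A=∅ | R=∅]
[1] [C=(let p = -1 in -1) | E=∅ | A=∅ | R=[app]]
[2] [C=-1 | E=∅ | A=∅ | R=[let p :: app]]
[3] [C=-1 | E={p↦-1} | A=∅ | R=[app]]
[4] [C=(λv. (let w = 1 in v)) | E=∅ | A=[-1] | R=∅]
[5] [C=(let w = 1 in v) | E={v↦-1} | A=∅ | R=∅]
[6] [C=1 | E={v↦-1} | A=∅ | R=[let w]]
[7] [C=v | E={w↦1, v↦-1} | A=∅ | R=∅]
→ final value -1

Answer: -1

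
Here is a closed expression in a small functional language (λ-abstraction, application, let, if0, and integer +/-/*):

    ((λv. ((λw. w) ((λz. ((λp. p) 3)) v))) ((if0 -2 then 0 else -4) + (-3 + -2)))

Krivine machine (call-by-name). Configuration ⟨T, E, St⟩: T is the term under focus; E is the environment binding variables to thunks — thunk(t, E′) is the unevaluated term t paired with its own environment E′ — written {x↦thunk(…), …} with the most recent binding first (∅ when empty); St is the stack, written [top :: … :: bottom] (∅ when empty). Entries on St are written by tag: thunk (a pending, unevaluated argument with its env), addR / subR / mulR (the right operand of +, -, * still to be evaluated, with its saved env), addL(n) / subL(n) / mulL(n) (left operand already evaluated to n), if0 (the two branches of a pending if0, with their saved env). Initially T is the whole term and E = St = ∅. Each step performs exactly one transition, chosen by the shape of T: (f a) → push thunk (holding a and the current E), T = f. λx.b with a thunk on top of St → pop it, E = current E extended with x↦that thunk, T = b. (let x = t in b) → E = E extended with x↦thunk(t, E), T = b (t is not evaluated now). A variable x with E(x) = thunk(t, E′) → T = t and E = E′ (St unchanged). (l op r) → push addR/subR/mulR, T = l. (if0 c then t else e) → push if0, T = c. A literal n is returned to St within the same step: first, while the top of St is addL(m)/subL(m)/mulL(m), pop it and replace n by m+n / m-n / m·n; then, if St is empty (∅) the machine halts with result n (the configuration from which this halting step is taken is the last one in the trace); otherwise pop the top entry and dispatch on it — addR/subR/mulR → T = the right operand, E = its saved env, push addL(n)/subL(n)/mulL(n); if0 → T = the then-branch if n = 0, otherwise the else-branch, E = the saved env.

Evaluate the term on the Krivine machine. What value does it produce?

[0] [T=((λv. ((λw. w) ((λz. ((λp. p) 3)) v))) ((if0 -2 then 0 else -4) + (-3 + -2))) | E=∅ | St=∅]
[1] [T=(λv. ((λw. w) ((λz. ((λp. p) 3)) v))) | E=∅ | St=[thunk]]
[2] [T=((λw. w) ((λz. ((λp. p) 3)) v)) | E={v↦thunk(((if0 -2 then 0 else -4) + (-3 + -2)), ∅)} | St=∅]
[3] [T=(λw. w) | E={v↦thunk(((if0 -2 then 0 else -4) + (-3 + -2)), ∅)} | St=[thunk]]
[4] [T=w | E={w↦thunk(((λz. ((λp. p) 3)) v), {v↦thunk(((if0 -2 then 0 else -4) + (-3 + -2)), ∅)}), v↦thunk(((if0 -2 then 0 else -4) + (-3 + -2)), ∅)} | St=∅]
[5] [T=((λz. ((λp. p) 3)) v) | E={v↦thunk(((if0 -2 then 0 else -4) + (-3 + -2)), ∅)} | St=∅]
[6] [T=(λz. ((λp. p) 3)) | E={v↦thunk(((if0 -2 then 0 else -4) + (-3 + -2)), ∅)} | St=[thunk]]
[7] [T=((λp. p) 3) | E={z↦thunk(v, {v↦thunk(((if0 -2 then 0 else -4) + (-3 + -2)), ∅)}), v↦thunk(((if0 -2 then 0 else -4) + (-3 + -2)), ∅)} | St=∅]
[8] [T=(λp. p) | E={z↦thunk(v, {v↦thunk(((if0 -2 then 0 else -4) + (-3 + -2)), ∅)}), v↦thunk(((if0 -2 then 0 else -4) + (-3 + -2)), ∅)} | St=[thunk]]
[9] [T=p | E={p↦thunk(3, {z↦thunk(v, {v↦thunk(((if0 -2 then 0 else -4) + (-3 + -2)), ∅)}), v↦thunk(((if0 -2 then 0 else -4) + (-3 + -2)), ∅)}), z↦thunk(v, {v↦thunk(((if0 -2 then 0 else -4) + (-3 + -2)), ∅)}), v↦thunk(((if0 -2 then 0 else -4) + (-3 + -2)), ∅)} | St=∅]
[10] [T=3 | E={z↦thunk(v, {v↦thunk(((if0 -2 then 0 else -4) + (-3 + -2)), ∅)}), v↦thunk(((if0 -2 then 0 else -4) + (-3 + -2)), ∅)} | St=∅]
→ final value 3

Answer: 3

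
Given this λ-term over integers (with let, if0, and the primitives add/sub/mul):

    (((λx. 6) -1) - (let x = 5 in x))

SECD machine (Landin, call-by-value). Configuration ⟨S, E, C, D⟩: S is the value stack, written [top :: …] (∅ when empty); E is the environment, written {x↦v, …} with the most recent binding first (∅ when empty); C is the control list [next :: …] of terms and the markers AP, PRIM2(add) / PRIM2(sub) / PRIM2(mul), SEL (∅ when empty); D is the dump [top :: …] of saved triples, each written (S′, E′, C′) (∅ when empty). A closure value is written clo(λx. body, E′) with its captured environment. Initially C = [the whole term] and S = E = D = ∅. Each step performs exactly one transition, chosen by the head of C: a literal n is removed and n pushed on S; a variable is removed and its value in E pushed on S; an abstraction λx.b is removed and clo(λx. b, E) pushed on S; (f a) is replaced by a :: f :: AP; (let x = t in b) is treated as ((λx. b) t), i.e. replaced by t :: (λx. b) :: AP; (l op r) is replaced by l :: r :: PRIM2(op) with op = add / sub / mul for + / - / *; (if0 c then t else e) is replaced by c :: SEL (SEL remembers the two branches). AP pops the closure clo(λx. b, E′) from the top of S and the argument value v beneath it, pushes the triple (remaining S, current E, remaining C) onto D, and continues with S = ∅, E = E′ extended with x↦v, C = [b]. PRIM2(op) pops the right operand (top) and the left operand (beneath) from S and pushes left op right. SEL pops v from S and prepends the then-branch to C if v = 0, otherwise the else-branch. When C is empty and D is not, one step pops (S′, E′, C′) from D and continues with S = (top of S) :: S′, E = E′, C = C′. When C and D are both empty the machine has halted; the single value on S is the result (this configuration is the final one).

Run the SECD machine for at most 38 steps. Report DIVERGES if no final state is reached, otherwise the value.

[0] [S=∅ | E=∅ | C=[(((λx. 6) -1) - (let x = 5 in x))] | D=∅]
[1] [S=∅ | E=∅ | C=[((λx. 6) -1) :: (let x = 5 in x) :: PRIM2(sub)] | D=∅]
[2] [S=∅ | E=∅ | C=[-1 :: (λx. 6) :: AP :: (let x = 5 in x) :: PRIM2(sub)] | D=∅]
[3] [S=[-1] | E=∅ | C=[(λx. 6) :: AP :: (let x = 5 in x) :: PRIM2(sub)] | D=∅]
[4] [S=[clo(λx. 6, ∅) :: -1] | E=∅ | C=[AP :: (let x = 5 in x) :: PRIM2(sub)] | D=∅]
[5] [S=∅ | E={x↦-1} | C=[6] | D=[(∅, ∅, [(let x = 5 in x) :: PRIM2(sub)])]]
[6] [S=[6] | E={x↦-1} | C=∅ | D=[(∅, ∅, [(let x = 5 in x) :: PRIM2(sub)])]]
[7] [S=[6] | E=∅ | C=[(let x = 5 in x) :: PRIM2(sub)] | D=∅]
[8] [S=[6] | E=∅ | C=[5 :: (λx. x) :: AP :: PRIM2(sub)] | D=∅]
[9] [S=[5 :: 6] | E=∅ | C=[(λx. x) :: AP :: PRIM2(sub)] | D=∅]
[10] [S=[clo(λx. x, ∅) :: 5 :: 6] | E=∅ | C=[AP :: PRIM2(sub)] | D=∅]
[11] [S=∅ | E={x↦5} | C=[x] | D=[([6], ∅, [PRIM2(sub)])]]
[12] [S=[5] | E={x↦5} | C=∅ | D=[([6], ∅, [PRIM2(sub)])]]
[13] [S=[5 :: 6] | E=∅ | C=[PRIM2(sub)] | D=∅]
[14] [S=[1] | E=∅ | C=∅ | D=∅]
→ final value 1

Answer: 1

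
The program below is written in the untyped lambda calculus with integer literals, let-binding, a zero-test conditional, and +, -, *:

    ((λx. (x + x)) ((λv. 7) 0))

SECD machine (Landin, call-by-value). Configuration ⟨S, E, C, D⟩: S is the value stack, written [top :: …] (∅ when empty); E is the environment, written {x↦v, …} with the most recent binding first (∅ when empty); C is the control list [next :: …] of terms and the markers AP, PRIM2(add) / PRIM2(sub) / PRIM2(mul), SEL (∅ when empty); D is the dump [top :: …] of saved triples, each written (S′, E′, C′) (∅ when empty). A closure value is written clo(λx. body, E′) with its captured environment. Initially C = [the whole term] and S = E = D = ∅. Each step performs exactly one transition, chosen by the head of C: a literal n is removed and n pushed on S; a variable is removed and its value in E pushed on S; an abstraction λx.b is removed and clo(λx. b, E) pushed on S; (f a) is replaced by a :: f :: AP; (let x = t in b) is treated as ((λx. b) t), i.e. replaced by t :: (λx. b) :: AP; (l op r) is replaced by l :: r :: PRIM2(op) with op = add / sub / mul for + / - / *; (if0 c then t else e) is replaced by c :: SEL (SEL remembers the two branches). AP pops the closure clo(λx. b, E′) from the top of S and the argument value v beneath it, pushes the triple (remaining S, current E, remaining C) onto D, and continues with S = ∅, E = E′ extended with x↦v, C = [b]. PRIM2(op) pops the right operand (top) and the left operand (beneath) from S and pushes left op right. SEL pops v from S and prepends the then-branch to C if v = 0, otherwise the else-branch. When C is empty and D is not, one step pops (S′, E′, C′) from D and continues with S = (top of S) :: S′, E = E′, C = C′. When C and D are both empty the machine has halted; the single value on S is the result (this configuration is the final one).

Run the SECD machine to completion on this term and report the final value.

step 0: <S=∅, E=∅, C=[((λx. (x + x)) ((λv. 7) 0))], D=∅>
step 1: <S=∅, E=∅, C=[((λv. 7) 0) :: (λx. (x + x)) :: AP], D=∅>
step 2: <S=∅, E=∅, C=[0 :: (λv. 7) :: AP :: (λx. (x + x)) :: AP], D=∅>
step 3: <S=[0], E=∅, C=[(λv. 7) :: AP :: (λx. (x + x)) :: AP], D=∅>
step 4: <S=[clo(λv. 7, ∅) :: 0], E=∅, C=[AP :: (λx. (x + x)) :: AP], D=∅>
step 5: <S=∅, E={v↦0}, C=[7], D=[(∅, ∅, [(λx. (x + x)) :: AP])]>
step 6: <S=[7], E={v↦0}, C=∅, D=[(∅, ∅, [(λx. (x + x)) :: AP])]>
step 7: <S=[7], E=∅, C=[(λx. (x + x)) :: AP], D=∅>
step 8: <S=[clo(λx. (x + x), ∅) :: 7], E=∅, C=[AP], D=∅>
step 9: <S=∅, E={x↦7}, C=[(x + x)], D=[(∅, ∅, ∅)]>
step 10: <S=∅, E={x↦7}, C=[x :: x :: PRIM2(add)], D=[(∅, ∅, ∅)]>
step 11: <S=[7], E={x↦7}, C=[x :: PRIM2(add)], D=[(∅, ∅, ∅)]>
step 12: <S=[7 :: 7], E={x↦7}, C=[PRIM2(add)], D=[(∅, ∅, ∅)]>
step 13: <S=[14], E={x↦7}, C=∅, D=[(∅, ∅, ∅)]>
step 14: <S=[14], E=∅, C=∅, D=∅>
→ final value 14

Answer: 14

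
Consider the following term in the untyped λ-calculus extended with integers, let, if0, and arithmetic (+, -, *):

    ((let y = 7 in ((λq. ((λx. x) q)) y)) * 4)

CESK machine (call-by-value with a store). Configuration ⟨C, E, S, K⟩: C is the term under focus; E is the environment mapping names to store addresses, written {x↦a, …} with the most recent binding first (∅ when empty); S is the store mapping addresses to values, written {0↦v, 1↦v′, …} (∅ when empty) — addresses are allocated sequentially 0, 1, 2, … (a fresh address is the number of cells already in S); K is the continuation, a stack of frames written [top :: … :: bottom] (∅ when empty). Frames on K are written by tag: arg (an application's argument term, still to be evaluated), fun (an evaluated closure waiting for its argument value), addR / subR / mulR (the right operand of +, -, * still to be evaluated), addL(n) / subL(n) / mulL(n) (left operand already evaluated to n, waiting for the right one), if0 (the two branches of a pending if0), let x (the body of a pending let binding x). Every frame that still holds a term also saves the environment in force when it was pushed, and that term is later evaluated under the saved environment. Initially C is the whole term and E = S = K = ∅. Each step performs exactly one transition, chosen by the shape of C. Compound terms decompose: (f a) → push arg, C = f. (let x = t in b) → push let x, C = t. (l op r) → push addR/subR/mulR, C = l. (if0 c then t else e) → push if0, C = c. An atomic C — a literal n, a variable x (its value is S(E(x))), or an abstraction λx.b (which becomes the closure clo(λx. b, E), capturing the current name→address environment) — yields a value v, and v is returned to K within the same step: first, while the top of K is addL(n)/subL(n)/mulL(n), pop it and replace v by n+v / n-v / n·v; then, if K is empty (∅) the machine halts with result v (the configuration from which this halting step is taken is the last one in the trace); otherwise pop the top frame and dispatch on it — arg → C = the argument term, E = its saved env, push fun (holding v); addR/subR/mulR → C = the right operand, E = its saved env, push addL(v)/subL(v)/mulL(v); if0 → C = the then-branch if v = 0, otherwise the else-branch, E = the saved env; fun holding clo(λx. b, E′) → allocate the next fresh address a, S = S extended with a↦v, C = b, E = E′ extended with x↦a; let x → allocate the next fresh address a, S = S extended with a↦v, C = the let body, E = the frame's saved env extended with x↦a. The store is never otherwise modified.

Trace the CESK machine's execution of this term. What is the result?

Answer: 28

Machine steps:
t=0: [C=((let y = 7 in ((λq. ((λx. x) q)) y)) * 4) | E=∅ | S=∅ | K=∅]
t=1: [C=(let y = 7 in ((λq. ((λx. x) q)) y)) | E=∅ | S=∅ | K=[mulR]]
t=2: [C=7 | E=∅ | S=∅ | K=[let y :: mulR]]
t=3: [C=((λq. ((λx. x) q)) y) | E={y↦0} | S={0↦7} | K=[mulR]]
t=4: [C=(λq. ((λx. x) q)) | E={y↦0} | S={0↦7} | K=[arg :: mulR]]
t=5: [C=y | E={y↦0} | S={0↦7} | K=[fun :: mulR]]
t=6: [C=((λx. x) q) | E={q↦1, y↦0} | S={0↦7, 1↦7} | K=[mulR]]
t=7: [C=(λx. x) | E={q↦1, y↦0} | S={0↦7, 1↦7} | K=[arg :: mulR]]
t=8: [C=q | E={q↦1, y↦0} | S={0↦7, 1↦7} | K=[fun :: mulR]]
t=9: [C=x | E={x↦2, q↦1, y↦0} | S={0↦7, 1↦7, 2↦7} | K=[mulR]]
t=10: [C=4 | E=∅ | S={0↦7, 1↦7, 2↦7} | K=[mulL(7)]]
→ final value 28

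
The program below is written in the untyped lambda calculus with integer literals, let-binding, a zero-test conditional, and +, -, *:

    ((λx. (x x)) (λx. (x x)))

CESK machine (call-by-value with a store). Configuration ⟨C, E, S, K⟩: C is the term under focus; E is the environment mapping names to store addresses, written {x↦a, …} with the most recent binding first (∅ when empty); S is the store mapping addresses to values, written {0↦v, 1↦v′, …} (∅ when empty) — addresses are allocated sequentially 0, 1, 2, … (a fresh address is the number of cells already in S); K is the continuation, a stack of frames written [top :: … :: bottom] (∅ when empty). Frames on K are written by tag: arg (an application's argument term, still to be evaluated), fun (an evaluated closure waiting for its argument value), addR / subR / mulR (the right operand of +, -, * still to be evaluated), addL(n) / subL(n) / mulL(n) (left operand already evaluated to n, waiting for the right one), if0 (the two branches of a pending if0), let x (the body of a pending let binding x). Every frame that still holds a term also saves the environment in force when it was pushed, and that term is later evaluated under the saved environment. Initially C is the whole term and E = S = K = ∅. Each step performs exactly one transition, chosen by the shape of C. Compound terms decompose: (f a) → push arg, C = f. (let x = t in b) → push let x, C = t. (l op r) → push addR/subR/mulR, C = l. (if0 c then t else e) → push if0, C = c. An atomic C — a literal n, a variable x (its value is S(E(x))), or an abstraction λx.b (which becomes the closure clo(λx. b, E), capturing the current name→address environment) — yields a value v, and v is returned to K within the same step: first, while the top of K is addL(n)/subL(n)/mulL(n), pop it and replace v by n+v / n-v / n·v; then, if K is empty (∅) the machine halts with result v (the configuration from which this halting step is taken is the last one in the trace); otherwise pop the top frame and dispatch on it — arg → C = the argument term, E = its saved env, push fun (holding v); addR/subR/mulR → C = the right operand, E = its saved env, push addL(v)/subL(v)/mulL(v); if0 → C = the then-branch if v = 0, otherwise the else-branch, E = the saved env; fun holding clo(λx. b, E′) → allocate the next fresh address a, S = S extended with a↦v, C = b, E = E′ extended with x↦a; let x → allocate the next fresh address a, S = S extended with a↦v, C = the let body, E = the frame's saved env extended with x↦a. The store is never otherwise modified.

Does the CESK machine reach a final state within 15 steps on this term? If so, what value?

step 0: <C=((λx. (x x)) (λx. (x x))), E=∅, S=∅, K=∅>
step 1: <C=(λx. (x x)), E=∅, S=∅, K=[arg]>
step 2: <C=(λx. (x x)), E=∅, S=∅, K=[fun]>
step 3: <C=(x x), E={x↦0}, S={0↦clo(λx. (x x), ∅)}, K=∅>
step 4: <C=x, E={x↦0}, S={0↦clo(λx. (x x), ∅)}, K=[arg]>
step 5: <C=x, E={x↦0}, S={0↦clo(λx. (x x), ∅)}, K=[fun]>
step 6: <C=(x x), E={x↦1}, S={0↦clo(λx. (x x), ∅), 1↦clo(λx. (x x), ∅)}, K=∅>
step 7: <C=x, E={x↦1}, S={0↦clo(λx. (x x), ∅), 1↦clo(λx. (x x), ∅)}, K=[arg]>
step 8: <C=x, E={x↦1}, S={0↦clo(λx. (x x), ∅), 1↦clo(λx. (x x), ∅)}, K=[fun]>
step 9: <C=(x x), E={x↦2}, S={0↦clo(λx. (x x), ∅), 1↦clo(λx. (x x), ∅), 2↦clo(λx. (x x), ∅)}, K=∅>
step 10: <C=x, E={x↦2}, S={0↦clo(λx. (x x), ∅), 1↦clo(λx. (x x), ∅), 2↦clo(λx. (x x), ∅)}, K=[arg]>
step 11: <C=x, E={x↦2}, S={0↦clo(λx. (x x), ∅), 1↦clo(λx. (x x), ∅), 2↦clo(λx. (x x), ∅)}, K=[fun]>
step 12: <C=(x x), E={x↦3}, S={0↦clo(λx. (x x), ∅), 1↦clo(λx. (x x), ∅), 2↦clo(λx. (x x), ∅), 3↦clo(λx. (x x), ∅)}, K=∅>
step 13: <C=x, E={x↦3}, S={0↦clo(λx. (x x), ∅), 1↦clo(λx. (x x), ∅), 2↦clo(λx. (x x), ∅), 3↦clo(λx. (x x), ∅)}, K=[arg]>
step 14: <C=x, E={x↦3}, S={0↦clo(λx. (x x), ∅), 1↦clo(λx. (x x), ∅), 2↦clo(λx. (x x), ∅), 3↦clo(λx. (x x), ∅)}, K=[fun]>
step 15: <C=(x x), E={x↦4}, S={0↦clo(λx. (x x), ∅), 1↦clo(λx. (x x), ∅), 2↦clo(λx. (x x), ∅), 3↦clo(λx. (x x), ∅), 4↦clo(λx. (x x), ∅)}, K=∅>
→ 15 transitions taken and the configuration is still not final: no result within 15 steps

Answer: DIVERGES (no final state within 15 steps)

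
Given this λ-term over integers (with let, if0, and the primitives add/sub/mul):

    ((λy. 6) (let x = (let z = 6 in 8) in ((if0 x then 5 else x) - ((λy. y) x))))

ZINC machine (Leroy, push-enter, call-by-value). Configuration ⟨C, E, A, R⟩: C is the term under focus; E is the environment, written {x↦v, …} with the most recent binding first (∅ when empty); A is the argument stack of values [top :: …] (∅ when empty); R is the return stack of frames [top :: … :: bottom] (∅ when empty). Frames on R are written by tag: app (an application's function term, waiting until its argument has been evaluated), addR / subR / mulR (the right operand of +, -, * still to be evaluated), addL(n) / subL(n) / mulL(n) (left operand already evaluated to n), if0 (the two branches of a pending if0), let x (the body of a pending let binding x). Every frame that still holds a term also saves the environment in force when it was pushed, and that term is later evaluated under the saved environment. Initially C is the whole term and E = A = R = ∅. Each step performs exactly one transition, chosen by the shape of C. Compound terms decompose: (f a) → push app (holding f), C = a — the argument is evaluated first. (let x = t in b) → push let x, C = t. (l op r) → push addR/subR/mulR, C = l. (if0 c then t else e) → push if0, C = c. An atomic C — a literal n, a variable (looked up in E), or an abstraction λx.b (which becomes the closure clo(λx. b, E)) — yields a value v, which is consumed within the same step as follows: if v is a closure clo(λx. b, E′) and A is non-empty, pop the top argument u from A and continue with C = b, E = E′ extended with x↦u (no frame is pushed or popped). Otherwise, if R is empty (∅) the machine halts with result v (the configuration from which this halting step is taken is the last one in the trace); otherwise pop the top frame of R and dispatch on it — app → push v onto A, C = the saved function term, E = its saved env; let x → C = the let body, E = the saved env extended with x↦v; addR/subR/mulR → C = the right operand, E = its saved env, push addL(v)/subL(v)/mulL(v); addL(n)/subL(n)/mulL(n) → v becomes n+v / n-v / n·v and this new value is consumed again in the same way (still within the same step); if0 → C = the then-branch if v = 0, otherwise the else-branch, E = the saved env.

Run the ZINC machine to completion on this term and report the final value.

Answer: 6

Derivation:
[0] ⟨C=((λy. 6) (let x = (let z = 6 in 8) in ((if0 x then 5 else x) - ((λy. y) x)))); E=∅; A=∅; R=∅⟩
[1] ⟨C=(let x = (let z = 6 in 8) in ((if0 x then 5 else x) - ((λy. y) x))); E=∅; A=∅; R=[app]⟩
[2] ⟨C=(let z = 6 in 8); E=∅; A=∅; R=[let x :: app]⟩
[3] ⟨C=6; E=∅; A=∅; R=[let z :: let x :: app]⟩
[4] ⟨C=8; E={z↦6}; A=∅; R=[let x :: app]⟩
[5] ⟨C=((if0 x then 5 else x) - ((λy. y) x)); E={x↦8}; A=∅; R=[app]⟩
[6] ⟨C=(if0 x then 5 else x); E={x↦8}; A=∅; R=[subR :: app]⟩
[7] ⟨C=x; E={x↦8}; A=∅; R=[if0 :: subR :: app]⟩
[8] ⟨C=x; E={x↦8}; A=∅; R=[subR :: app]⟩
[9] ⟨C=((λy. y) x); E={x↦8}; A=∅; R=[subL(8) :: app]⟩
[10] ⟨C=x; E={x↦8}; A=∅; R=[app :: subL(8) :: app]⟩
[11] ⟨C=(λy. y); E={x↦8}; A=[8]; R=[subL(8) :: app]⟩
[12] ⟨C=y; E={y↦8, x↦8}; A=∅; R=[subL(8) :: app]⟩
[13] ⟨C=(λy. 6); E=∅; A=[0]; R=∅⟩
[14] ⟨C=6; E={y↦0}; A=∅; R=∅⟩
→ final value 6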